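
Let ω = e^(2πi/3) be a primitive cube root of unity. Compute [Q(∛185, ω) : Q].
[Q(∛185, ω) : Q] = 6

[Q(∛185):Q] = 3 (min poly x^3 - 185, irreducible since 185 is not a perfect cube). [Q(ω):Q] = 2 (min poly x^2 + x + 1). Since Q(∛185) ⊂ R and ω ∉ R, we have ω ∉ Q(∛185), so x^2 + x + 1 remains irreducible over Q(∛185) and [Q(∛185, ω) : Q(∛185)] = 2. By the tower law, [Q(∛185, ω) : Q] = 3 · 2 = 6. (In fact Q(∛185, ω) is the splitting field of x^3 - 185 over Q.)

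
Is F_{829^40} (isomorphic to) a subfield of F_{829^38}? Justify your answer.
No: F_{829^40} is not a subfield of F_{829^38}

F_{p^m} embeds in F_{p^n} iff m | n. Here 40 ∤ 38 (since 38 = 0·40 + 38 with remainder 38 ≠ 0), so F_{829^40} is not a subfield of F_{829^38}. Equivalently: if it were, the tower law would give 40 = [F_{829^40}:F_829] dividing [F_{829^38}:F_829] = 38, contradiction.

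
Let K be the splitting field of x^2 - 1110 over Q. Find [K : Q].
[K : Q] = 2

f(x) = x^2 - 1110 factors as (x - √1110)(x + √1110). The splitting field is K = Q(√1110). Since 1110 is squarefree and > 1, it is not a perfect square, so x^2 - 1110 is irreducible over Q and [Q(√1110) : Q] = 2. Hence [K : Q] = 2.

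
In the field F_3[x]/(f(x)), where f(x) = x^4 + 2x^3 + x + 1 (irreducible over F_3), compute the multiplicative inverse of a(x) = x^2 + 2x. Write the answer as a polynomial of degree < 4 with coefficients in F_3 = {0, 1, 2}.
a(x)^(-1) ≡ 2x^3 + 2x^2 + 2 (mod f(x))

Since f is irreducible over F_3, F_3[x]/(f) is a field and a(x) ≠ 0 has an inverse. Apply the extended Euclidean algorithm to f(x) and a(x) in F_3[x]: f(x) = (x^2)·a(x) + (x + 1);  a(x) = (x + 1)·(x + 1) + (2). The last nonzero remainder is the constant 2 = gcd(f, a) in F_3. Back-substituting through the division chain expresses 2 = s(x)·a(x) + t(x)·f(x) with s(x) ≡ x^3 + x^2 + 1 (mod f), so (x^3 + x^2 + 1)·a(x) ≡ 2 (mod f). Multiplying by 2^(-1) ≡ 2 in F_3 gives a(x)^(-1) ≡ 2·(x^3 + x^2 + 1) ≡ 2x^3 + 2x^2 + 2 (mod f). Check: (x^2 + 2x)·(2x^3 + 2x^2 + 2) = 2x^5 + x^3 + 2x^2 + x ≡ 1 (mod x^4 + 2x^3 + x + 1).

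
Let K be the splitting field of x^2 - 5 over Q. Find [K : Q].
[K : Q] = 2

f(x) = x^2 - 5 factors as (x - √5)(x + √5). The splitting field is K = Q(√5). Since 5 is squarefree and > 1, it is not a perfect square, so x^2 - 5 is irreducible over Q and [Q(√5) : Q] = 2. Hence [K : Q] = 2.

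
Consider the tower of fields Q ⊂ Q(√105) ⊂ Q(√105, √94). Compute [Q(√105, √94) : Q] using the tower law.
[Q(√105, √94) : Q] = 4

[Q(√105):Q] = 2 (min poly x^2 - 105, irreducible since 105 is squarefree > 1). For the top step, suppose √94 ∈ Q(√105), say √94 = c + d√105 with c, d ∈ Q. Squaring: 94 = c^2 + 105d^2 + 2cd√105. Since √105 ∉ Q this forces 2cd = 0. If d = 0 then √94 = c ∈ Q, contradicting 94 squarefree > 1. If c = 0 then 94 = 105d^2, so 105·94 = (105d)^2 is a perfect square in Q — but 105·94 = 9870 is not a perfect square (since 105 and 94 are distinct squarefree integers). Contradiction. Hence √94 ∉ Q(√105), so x^2 - 94 stays irreducible over Q(√105) and [Q(√105, √94) : Q(√105)] = 2. By the tower law, [Q(√105, √94) : Q] = 2 · 2 = 4.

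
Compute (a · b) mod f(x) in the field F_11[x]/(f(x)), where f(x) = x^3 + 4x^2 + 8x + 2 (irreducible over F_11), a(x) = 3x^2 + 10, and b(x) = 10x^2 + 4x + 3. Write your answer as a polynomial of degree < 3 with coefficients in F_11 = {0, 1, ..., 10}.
a · b ≡ 4x^2 + 8x + 4 (mod f(x))

Multiply in F_11[x]: a(x)·b(x) = (3x^2 + 10)·(10x^2 + 4x + 3) = 8x^4 + x^3 + 10x^2 + 7x + 8. This has degree ≥ 3, so divide by f(x) over F_11: 8x^4 + x^3 + 10x^2 + 7x + 8 = (8x + 2)·(x^3 + 4x^2 + 8x + 2) + (4x^2 + 8x + 4). Hence a·b ≡ 4x^2 + 8x + 4 (mod f). (F_11[x]/(f) is a field with 11^3 = 1331 elements since f is irreducible of degree 3.)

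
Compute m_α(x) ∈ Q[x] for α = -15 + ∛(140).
m_α(x) = x^3 + 45x^2 + 675x + 3235

Set β = α + 15 = ∛(140), so β^3 = 140. Then (α + 15)^3 - 140 = 0, i.e. α is a root of g(x) = (x + 15)^3 - 140 = x^3 + 45x^2 + 675x + 3235. Since g(x) = h(x + 15) where h(x) = x^3 - 140, and h is irreducible over Q (because 140 is not a perfect cube, so h has no rational root, and a monic cubic with no rational root is irreducible), g is also irreducible (irreducibility is preserved under the substitution x → x + 15). Hence m_α(x) = x^3 + 45x^2 + 675x + 3235.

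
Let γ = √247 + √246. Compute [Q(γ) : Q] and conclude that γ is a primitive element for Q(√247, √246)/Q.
[Q(γ) : Q] = 4 (equivalently, Q(γ) = Q(√247, √246))

Obviously Q(γ) ⊆ Q(√247, √246), and [Q(√247, √246):Q] = 4 (since 247, 246 are distinct squarefree integers > 1 with 60762 not a perfect square). To show equality we compute the minimal polynomial of γ. From γ = √247 + √246: γ^2 = 247 + 2√(60762) + 246 = 493 + 2√(60762), so γ^2 - 493 = 2√(60762); squaring, (γ^2 - 493)^2 = 4·60762, i.e. γ^4 - 986γ^2 + 243049 - 243048 = 0, i.e. γ^4 - 986γ^2 + 1 = 0. So γ is a root of x^4 - 986x^2 + 1. This polynomial is irreducible over Q: it has no rational root (each ±√247 ± √246 is irrational), and any factorization into two quadratics over Q would force √(60762) ∈ Q (pairing opposite roots) or √247, √246 ∈ Q (other pairings), all impossible. Hence [Q(γ):Q] = 4 = [Q(√247, √246):Q], so Q(γ) = Q(√247, √246).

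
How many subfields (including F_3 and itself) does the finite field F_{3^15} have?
F_{3^15} has 4 subfields

The subfields of F_{p^n} are exactly the fields F_{p^d} for d | n (each is the fixed field of the unique index-d subgroup of Gal(F_{p^n}/F_p) ≅ Z/nZ). The divisors of n = 15 are {1, 3, 5, 15}, giving 4 subfields: F_{3^1}, F_{3^3}, F_{3^5}, F_{3^15}.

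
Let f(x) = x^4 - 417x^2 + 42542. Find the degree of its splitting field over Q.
[K : Q] = 4

Solving the quadratic in x^2: x^2 = (417 ± √(417^2 - 4·42542))/2 = (417 ± √3721)/2 = (417 ± 61)/2, giving x^2 = 178 or x^2 = 239. So f(x) = (x^2 - 178)(x^2 - 239) and the roots of f are ±√178, ±√239. Hence the splitting field is K = Q(√178, √239). Since 178 and 239 are distinct squarefree integers > 1, their product 42542 is not a perfect square, so √239 ∉ Q(√178). By the tower law [K:Q] = [Q(√178,√239):Q(√178)] · [Q(√178):Q] = 2 · 2 = 4.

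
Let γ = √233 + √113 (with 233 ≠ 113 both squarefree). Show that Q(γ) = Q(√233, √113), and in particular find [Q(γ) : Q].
[Q(γ) : Q] = 4 (equivalently, Q(γ) = Q(√233, √113))

Obviously Q(γ) ⊆ Q(√233, √113), and [Q(√233, √113):Q] = 4 (since 233, 113 are distinct squarefree integers > 1 with 26329 not a perfect square). To show equality we compute the minimal polynomial of γ. From γ = √233 + √113: γ^2 = 233 + 2√(26329) + 113 = 346 + 2√(26329), so γ^2 - 346 = 2√(26329); squaring, (γ^2 - 346)^2 = 4·26329, i.e. γ^4 - 692γ^2 + 119716 - 105316 = 0, i.e. γ^4 - 692γ^2 + 14400 = 0. So γ is a root of x^4 - 692x^2 + 14400. This polynomial is irreducible over Q: it has no rational root (each ±√233 ± √113 is irrational), and any factorization into two quadratics over Q would force √(26329) ∈ Q (pairing opposite roots) or √233, √113 ∈ Q (other pairings), all impossible. Hence [Q(γ):Q] = 4 = [Q(√233, √113):Q], so Q(γ) = Q(√233, √113).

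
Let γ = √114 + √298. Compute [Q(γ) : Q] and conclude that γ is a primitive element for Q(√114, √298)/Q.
[Q(γ) : Q] = 4 (equivalently, Q(γ) = Q(√114, √298))

Obviously Q(γ) ⊆ Q(√114, √298), and [Q(√114, √298):Q] = 4 (since 114, 298 are distinct squarefree integers > 1 with 33972 not a perfect square). To show equality we compute the minimal polynomial of γ. From γ = √114 + √298: γ^2 = 114 + 2√(33972) + 298 = 412 + 2√(33972), so γ^2 - 412 = 2√(33972); squaring, (γ^2 - 412)^2 = 4·33972, i.e. γ^4 - 824γ^2 + 169744 - 135888 = 0, i.e. γ^4 - 824γ^2 + 33856 = 0. So γ is a root of x^4 - 824x^2 + 33856. This polynomial is irreducible over Q: it has no rational root (each ±√114 ± √298 is irrational), and any factorization into two quadratics over Q would force √(33972) ∈ Q (pairing opposite roots) or √114, √298 ∈ Q (other pairings), all impossible. Hence [Q(γ):Q] = 4 = [Q(√114, √298):Q], so Q(γ) = Q(√114, √298).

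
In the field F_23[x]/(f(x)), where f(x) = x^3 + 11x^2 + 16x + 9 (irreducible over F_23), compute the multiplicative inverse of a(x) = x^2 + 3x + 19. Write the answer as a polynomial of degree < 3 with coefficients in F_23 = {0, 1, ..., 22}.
a(x)^(-1) ≡ 17x^2 + 22x + 9 (mod f(x))

Since f is irreducible over F_23, F_23[x]/(f) is a field and a(x) ≠ 0 has an inverse. Apply the extended Euclidean algorithm to f(x) and a(x) in F_23[x]: f(x) = (x + 8)·a(x) + (19x + 18);  a(x) = (17x + 1)·(19x + 18) + (1). The last nonzero remainder is the constant 1 = gcd(f, a) in F_23. Back-substituting through the division chain expresses 1 = s(x)·a(x) + t(x)·f(x) with s(x) ≡ 17x^2 + 22x + 9 (mod f), so a(x)^(-1) ≡ s(x) = 17x^2 + 22x + 9 (mod f). Check: (x^2 + 3x + 19)·(17x^2 + 22x + 9) = 17x^4 + 4x^3 + 7x^2 + 8x + 10 ≡ 1 (mod x^3 + 11x^2 + 16x + 9).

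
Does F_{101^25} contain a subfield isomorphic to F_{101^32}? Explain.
No: F_{101^32} is not a subfield of F_{101^25}

F_{p^m} embeds in F_{p^n} iff m | n. Here 32 ∤ 25 (since 25 = 0·32 + 25 with remainder 25 ≠ 0), so F_{101^32} is not a subfield of F_{101^25}. Equivalently: if it were, the tower law would give 32 = [F_{101^32}:F_101] dividing [F_{101^25}:F_101] = 25, contradiction.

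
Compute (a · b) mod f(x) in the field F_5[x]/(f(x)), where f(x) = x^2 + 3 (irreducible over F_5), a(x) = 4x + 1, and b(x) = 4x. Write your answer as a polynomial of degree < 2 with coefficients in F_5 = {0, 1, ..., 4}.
a · b ≡ 4x + 2 (mod f(x))

Multiply in F_5[x]: a(x)·b(x) = (4x + 1)·(4x) = x^2 + 4x. This has degree ≥ 2, so divide by f(x) over F_5: x^2 + 4x = (1)·(x^2 + 3) + (4x + 2). Hence a·b ≡ 4x + 2 (mod f). (F_5[x]/(f) is a field with 5^2 = 25 elements since f is irreducible of degree 2.)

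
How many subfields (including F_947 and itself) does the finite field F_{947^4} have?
F_{947^4} has 3 subfields

The subfields of F_{p^n} are exactly the fields F_{p^d} for d | n (each is the fixed field of the unique index-d subgroup of Gal(F_{p^n}/F_p) ≅ Z/nZ). The divisors of n = 4 are {1, 2, 4}, giving 3 subfields: F_{947^1}, F_{947^2}, F_{947^4}.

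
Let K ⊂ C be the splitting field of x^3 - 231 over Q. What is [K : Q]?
[K : Q] = 6

The roots of x^3 - 231 are ∛231, ω∛231, ω^2∛231 where ω = e^(2πi/3) is a primitive cube root of unity, so K = Q(∛231, ω). Now [Q(∛231):Q] = 3 (since 231 is not a perfect cube, x^3 - 231 is irreducible) and [Q(ω):Q] = 2. Both 2 and 3 divide [K:Q], and [K:Q] ≤ 3·2 = 6, so [K:Q] = 6. (Equivalently: Q(∛231) ⊂ R but ω ∉ R, so [K : Q(∛231)] = 2.)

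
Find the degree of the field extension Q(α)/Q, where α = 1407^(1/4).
[Q(α):Q] = 4

α is a root of x^4 - 1407. By Eisenstein's criterion at the prime p = 3 (which divides the constant term 1407 but p^2 = 9 does not, since 1407 is squarefree), x^4 - 1407 is irreducible over Q. Hence [Q(α):Q] = 4.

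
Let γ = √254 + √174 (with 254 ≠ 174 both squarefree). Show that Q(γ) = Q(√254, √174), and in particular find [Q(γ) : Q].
[Q(γ) : Q] = 4 (equivalently, Q(γ) = Q(√254, √174))

Obviously Q(γ) ⊆ Q(√254, √174), and [Q(√254, √174):Q] = 4 (since 254, 174 are distinct squarefree integers > 1 with 44196 not a perfect square). To show equality we compute the minimal polynomial of γ. From γ = √254 + √174: γ^2 = 254 + 2√(44196) + 174 = 428 + 2√(44196), so γ^2 - 428 = 2√(44196); squaring, (γ^2 - 428)^2 = 4·44196, i.e. γ^4 - 856γ^2 + 183184 - 176784 = 0, i.e. γ^4 - 856γ^2 + 6400 = 0. So γ is a root of x^4 - 856x^2 + 6400. This polynomial is irreducible over Q: it has no rational root (each ±√254 ± √174 is irrational), and any factorization into two quadratics over Q would force √(44196) ∈ Q (pairing opposite roots) or √254, √174 ∈ Q (other pairings), all impossible. Hence [Q(γ):Q] = 4 = [Q(√254, √174):Q], so Q(γ) = Q(√254, √174).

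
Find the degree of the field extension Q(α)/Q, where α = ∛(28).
[Q(α):Q] = 3

The minimal polynomial of α is x^3 - 28, irreducible over Q since 28 is not a perfect cube (so x^3 - 28 has no rational root). Hence [Q(α):Q] = deg(m_α) = 3.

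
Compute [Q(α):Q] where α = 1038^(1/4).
[Q(α):Q] = 4

α is a root of x^4 - 1038. By Eisenstein's criterion at the prime p = 2 (which divides the constant term 1038 but p^2 = 4 does not, since 1038 is squarefree), x^4 - 1038 is irreducible over Q. Hence [Q(α):Q] = 4.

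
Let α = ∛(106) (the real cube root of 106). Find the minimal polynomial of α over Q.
m_α(x) = x^3 - 106

α satisfies α^3 = 106, so x^3 - 106 annihilates α. By the rational root test, a rational root p/q (in lowest terms) of x^3 - 106 would satisfy p^3 = 106 q^3, forcing q = 1 and p^3 = 106; but 106 is not a perfect cube, contradiction. A monic cubic over Q with no rational root is irreducible (any nontrivial factorization would include a linear factor). Hence x^3 - 106 is the minimal polynomial of α, and in particular [Q(α):Q] = 3.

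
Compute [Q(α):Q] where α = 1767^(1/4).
[Q(α):Q] = 4

α is a root of x^4 - 1767. By Eisenstein's criterion at the prime p = 3 (which divides the constant term 1767 but p^2 = 9 does not, since 1767 is squarefree), x^4 - 1767 is irreducible over Q. Hence [Q(α):Q] = 4.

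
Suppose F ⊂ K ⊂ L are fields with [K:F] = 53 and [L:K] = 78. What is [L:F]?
[L:F] = 4134

The tower law says that for any tower of field extensions F ⊂ K ⊂ L with finite degrees, [L:F] = [L:K] · [K:F]. Here this gives [L:F] = 78 · 53 = 4134.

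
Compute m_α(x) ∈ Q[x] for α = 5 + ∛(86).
m_α(x) = x^3 - 15x^2 + 75x - 211

Set β = α - 5 = ∛(86), so β^3 = 86. Then (α - 5)^3 - 86 = 0, i.e. α is a root of g(x) = (x - 5)^3 - 86 = x^3 - 15x^2 + 75x - 211. Since g(x) = h(x - 5) where h(x) = x^3 - 86, and h is irreducible over Q (because 86 is not a perfect cube, so h has no rational root, and a monic cubic with no rational root is irreducible), g is also irreducible (irreducibility is preserved under the substitution x → x - 5). Hence m_α(x) = x^3 - 15x^2 + 75x - 211.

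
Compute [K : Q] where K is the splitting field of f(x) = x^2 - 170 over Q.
[K : Q] = 2

f(x) = x^2 - 170 factors as (x - √170)(x + √170). The splitting field is K = Q(√170). Since 170 is squarefree and > 1, it is not a perfect square, so x^2 - 170 is irreducible over Q and [Q(√170) : Q] = 2. Hence [K : Q] = 2.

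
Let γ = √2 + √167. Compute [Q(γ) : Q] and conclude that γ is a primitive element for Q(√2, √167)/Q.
[Q(γ) : Q] = 4 (equivalently, Q(γ) = Q(√2, √167))

Obviously Q(γ) ⊆ Q(√2, √167), and [Q(√2, √167):Q] = 4 (since 2, 167 are distinct squarefree integers > 1 with 334 not a perfect square). To show equality we compute the minimal polynomial of γ. From γ = √2 + √167: γ^2 = 2 + 2√(334) + 167 = 169 + 2√(334), so γ^2 - 169 = 2√(334); squaring, (γ^2 - 169)^2 = 4·334, i.e. γ^4 - 338γ^2 + 28561 - 1336 = 0, i.e. γ^4 - 338γ^2 + 27225 = 0. So γ is a root of x^4 - 338x^2 + 27225. This polynomial is irreducible over Q: it has no rational root (each ±√2 ± √167 is irrational), and any factorization into two quadratics over Q would force √(334) ∈ Q (pairing opposite roots) or √2, √167 ∈ Q (other pairings), all impossible. Hence [Q(γ):Q] = 4 = [Q(√2, √167):Q], so Q(γ) = Q(√2, √167).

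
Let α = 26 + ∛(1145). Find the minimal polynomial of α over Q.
m_α(x) = x^3 - 78x^2 + 2028x - 18721

Set β = α - 26 = ∛(1145), so β^3 = 1145. Then (α - 26)^3 - 1145 = 0, i.e. α is a root of g(x) = (x - 26)^3 - 1145 = x^3 - 78x^2 + 2028x - 18721. Since g(x) = h(x - 26) where h(x) = x^3 - 1145, and h is irreducible over Q (because 1145 is not a perfect cube, so h has no rational root, and a monic cubic with no rational root is irreducible), g is also irreducible (irreducibility is preserved under the substitution x → x - 26). Hence m_α(x) = x^3 - 78x^2 + 2028x - 18721.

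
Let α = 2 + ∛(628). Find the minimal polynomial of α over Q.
m_α(x) = x^3 - 6x^2 + 12x - 636

Set β = α - 2 = ∛(628), so β^3 = 628. Then (α - 2)^3 - 628 = 0, i.e. α is a root of g(x) = (x - 2)^3 - 628 = x^3 - 6x^2 + 12x - 636. Since g(x) = h(x - 2) where h(x) = x^3 - 628, and h is irreducible over Q (because 628 is not a perfect cube, so h has no rational root, and a monic cubic with no rational root is irreducible), g is also irreducible (irreducibility is preserved under the substitution x → x - 2). Hence m_α(x) = x^3 - 6x^2 + 12x - 636.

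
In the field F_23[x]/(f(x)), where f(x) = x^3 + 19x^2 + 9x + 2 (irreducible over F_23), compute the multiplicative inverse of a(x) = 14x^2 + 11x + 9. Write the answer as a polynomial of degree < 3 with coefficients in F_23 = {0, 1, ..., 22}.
a(x)^(-1) ≡ 4x^2 + 3x (mod f(x))

Since f is irreducible over F_23, F_23[x]/(f) is a field and a(x) ≠ 0 has an inverse. Apply the extended Euclidean algorithm to f(x) and a(x) in F_23[x]: f(x) = (5x + 4)·a(x) + (12x + 12);  a(x) = (5x + 17)·(12x + 12) + (12). The last nonzero remainder is the constant 12 = gcd(f, a) in F_23. Back-substituting through the division chain expresses 12 = s(x)·a(x) + t(x)·f(x) with s(x) ≡ 2x^2 + 13x (mod f), so (2x^2 + 13x)·a(x) ≡ 12 (mod f). Multiplying by 12^(-1) ≡ 2 in F_23 gives a(x)^(-1) ≡ 2·(2x^2 + 13x) ≡ 4x^2 + 3x (mod f). Check: (14x^2 + 11x + 9)·(4x^2 + 3x) = 10x^4 + 17x^3 + 4x ≡ 1 (mod x^3 + 19x^2 + 9x + 2).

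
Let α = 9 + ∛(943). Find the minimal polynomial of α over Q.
m_α(x) = x^3 - 27x^2 + 243x - 1672

Set β = α - 9 = ∛(943), so β^3 = 943. Then (α - 9)^3 - 943 = 0, i.e. α is a root of g(x) = (x - 9)^3 - 943 = x^3 - 27x^2 + 243x - 1672. Since g(x) = h(x - 9) where h(x) = x^3 - 943, and h is irreducible over Q (because 943 is not a perfect cube, so h has no rational root, and a monic cubic with no rational root is irreducible), g is also irreducible (irreducibility is preserved under the substitution x → x - 9). Hence m_α(x) = x^3 - 27x^2 + 243x - 1672.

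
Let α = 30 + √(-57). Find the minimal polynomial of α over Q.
m_α(x) = x^2 - 60x + 957

From α - 30 = √(-57), squaring gives (α - 30)^2 = -57, i.e. α^2 - 60α + 900 = -57, so α^2 - 60α + 957 = 0. The discriminant of x^2 - 60x + 957 is (-60)^2 - 4·(957) = 3600 - 3828 = -228, and 4·(-57) is not a perfect square in Q since -57 is squarefree and ≠ 1. Hence x^2 - 60x + 957 is irreducible over Q and is the minimal polynomial of α.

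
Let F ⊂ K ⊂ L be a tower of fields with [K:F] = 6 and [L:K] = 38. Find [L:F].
[L:F] = 228

The tower law says that for any tower of field extensions F ⊂ K ⊂ L with finite degrees, [L:F] = [L:K] · [K:F]. Here this gives [L:F] = 38 · 6 = 228.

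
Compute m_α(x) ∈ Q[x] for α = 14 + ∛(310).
m_α(x) = x^3 - 42x^2 + 588x - 3054

Set β = α - 14 = ∛(310), so β^3 = 310. Then (α - 14)^3 - 310 = 0, i.e. α is a root of g(x) = (x - 14)^3 - 310 = x^3 - 42x^2 + 588x - 3054. Since g(x) = h(x - 14) where h(x) = x^3 - 310, and h is irreducible over Q (because 310 is not a perfect cube, so h has no rational root, and a monic cubic with no rational root is irreducible), g is also irreducible (irreducibility is preserved under the substitution x → x - 14). Hence m_α(x) = x^3 - 42x^2 + 588x - 3054.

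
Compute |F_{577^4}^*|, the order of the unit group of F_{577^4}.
|F_{577^4}^*| = 110841719040

F_{577^4} has 577^4 = 110841719041 elements; its multiplicative group consists of all nonzero elements, so |F_{577^4}^*| = 110841719041 - 1 = 110841719040. (It is cyclic since any finite subgroup of the multiplicative group of a field is cyclic.)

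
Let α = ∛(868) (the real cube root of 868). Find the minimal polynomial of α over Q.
m_α(x) = x^3 - 868

α satisfies α^3 = 868, so x^3 - 868 annihilates α. By the rational root test, a rational root p/q (in lowest terms) of x^3 - 868 would satisfy p^3 = 868 q^3, forcing q = 1 and p^3 = 868; but 868 is not a perfect cube, contradiction. A monic cubic over Q with no rational root is irreducible (any nontrivial factorization would include a linear factor). Hence x^3 - 868 is the minimal polynomial of α, and in particular [Q(α):Q] = 3.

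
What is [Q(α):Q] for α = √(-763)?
[Q(α):Q] = 2

[Q(α):Q] equals the degree of the minimal polynomial of α. Here α^2 = -763 and x^2 + 763 is irreducible (d = -763 is squarefree, ≠ 1, hence not a square), so deg(m_α) = 2. Thus [Q(α):Q] = 2.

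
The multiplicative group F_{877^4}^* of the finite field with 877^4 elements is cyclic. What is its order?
|F_{877^4}^*| = 591559418640

F_{877^4} has 877^4 = 591559418641 elements; its multiplicative group consists of all nonzero elements, so |F_{877^4}^*| = 591559418641 - 1 = 591559418640. (It is cyclic since any finite subgroup of the multiplicative group of a field is cyclic.)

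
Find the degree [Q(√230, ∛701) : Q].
[Q(√230, ∛701) : Q] = 6

Let L = Q(√230, ∛701). Since Q(√230) ⊂ L and [Q(√230):Q] = 2, the tower law gives 2 | [L:Q]. Likewise Q(∛701) ⊂ L with [Q(∛701):Q] = 3 (because 701 is not a perfect cube), so 3 | [L:Q]. As gcd(2,3) = 1, [L:Q] is divisible by 6. Conversely L is generated over Q by √230 and ∛701, so [L:Q] ≤ 2·3 = 6. Therefore [Q(√230, ∛701) : Q] = 6.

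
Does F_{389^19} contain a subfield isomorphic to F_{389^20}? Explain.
No: F_{389^20} is not a subfield of F_{389^19}

F_{p^m} embeds in F_{p^n} iff m | n. Here 20 ∤ 19 (since 19 = 0·20 + 19 with remainder 19 ≠ 0), so F_{389^20} is not a subfield of F_{389^19}. Equivalently: if it were, the tower law would give 20 = [F_{389^20}:F_389] dividing [F_{389^19}:F_389] = 19, contradiction.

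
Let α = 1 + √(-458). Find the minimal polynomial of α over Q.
m_α(x) = x^2 - 2x + 459

From α - 1 = √(-458), squaring gives (α - 1)^2 = -458, i.e. α^2 - 2α + 1 = -458, so α^2 - 2α + 459 = 0. The discriminant of x^2 - 2x + 459 is (-2)^2 - 4·(459) = 4 - 1836 = -1832, and 4·(-458) is not a perfect square in Q since -458 is squarefree and ≠ 1. Hence x^2 - 2x + 459 is irreducible over Q and is the minimal polynomial of α.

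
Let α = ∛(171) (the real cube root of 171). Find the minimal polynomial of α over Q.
m_α(x) = x^3 - 171

α satisfies α^3 = 171, so x^3 - 171 annihilates α. By the rational root test, a rational root p/q (in lowest terms) of x^3 - 171 would satisfy p^3 = 171 q^3, forcing q = 1 and p^3 = 171; but 171 is not a perfect cube, contradiction. A monic cubic over Q with no rational root is irreducible (any nontrivial factorization would include a linear factor). Hence x^3 - 171 is the minimal polynomial of α, and in particular [Q(α):Q] = 3.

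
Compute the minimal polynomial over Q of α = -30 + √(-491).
m_α(x) = x^2 + 60x + 1391

From α + 30 = √(-491), squaring gives (α + 30)^2 = -491, i.e. α^2 + 60α + 900 = -491, so α^2 + 60α + 1391 = 0. The discriminant of x^2 + 60x + 1391 is (60)^2 - 4·(1391) = 3600 - 5564 = -1964, and 4·(-491) is not a perfect square in Q since -491 is squarefree and ≠ 1. Hence x^2 + 60x + 1391 is irreducible over Q and is the minimal polynomial of α.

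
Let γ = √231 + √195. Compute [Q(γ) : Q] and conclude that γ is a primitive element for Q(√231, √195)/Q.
[Q(γ) : Q] = 4 (equivalently, Q(γ) = Q(√231, √195))

Obviously Q(γ) ⊆ Q(√231, √195), and [Q(√231, √195):Q] = 4 (since 231, 195 are distinct squarefree integers > 1 with 45045 not a perfect square). To show equality we compute the minimal polynomial of γ. From γ = √231 + √195: γ^2 = 231 + 2√(45045) + 195 = 426 + 2√(45045), so γ^2 - 426 = 2√(45045); squaring, (γ^2 - 426)^2 = 4·45045, i.e. γ^4 - 852γ^2 + 181476 - 180180 = 0, i.e. γ^4 - 852γ^2 + 1296 = 0. So γ is a root of x^4 - 852x^2 + 1296. This polynomial is irreducible over Q: it has no rational root (each ±√231 ± √195 is irrational), and any factorization into two quadratics over Q would force √(45045) ∈ Q (pairing opposite roots) or √231, √195 ∈ Q (other pairings), all impossible. Hence [Q(γ):Q] = 4 = [Q(√231, √195):Q], so Q(γ) = Q(√231, √195).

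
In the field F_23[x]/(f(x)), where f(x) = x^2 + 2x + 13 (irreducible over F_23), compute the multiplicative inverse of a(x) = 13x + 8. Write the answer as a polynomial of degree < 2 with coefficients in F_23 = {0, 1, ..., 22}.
a(x)^(-1) ≡ 17x + 20 (mod f(x))

Since f is irreducible over F_23, F_23[x]/(f) is a field and a(x) ≠ 0 has an inverse. Apply the extended Euclidean algorithm to f(x) and a(x) in F_23[x]: f(x) = (16x + 8)·a(x) + (18). The last nonzero remainder is the constant 18 = gcd(f, a) in F_23. Back-substituting through the division chain expresses 18 = s(x)·a(x) + t(x)·f(x) with s(x) ≡ 7x + 15 (mod f), so (7x + 15)·a(x) ≡ 18 (mod f). Multiplying by 18^(-1) ≡ 9 in F_23 gives a(x)^(-1) ≡ 9·(7x + 15) ≡ 17x + 20 (mod f). Check: (13x + 8)·(17x + 20) = 14x^2 + 5x + 22 ≡ 1 (mod x^2 + 2x + 13).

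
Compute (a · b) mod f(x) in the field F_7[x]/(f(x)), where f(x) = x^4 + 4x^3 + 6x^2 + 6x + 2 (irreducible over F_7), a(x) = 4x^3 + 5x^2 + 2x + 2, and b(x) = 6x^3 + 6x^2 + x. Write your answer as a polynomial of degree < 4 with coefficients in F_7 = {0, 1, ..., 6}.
a · b ≡ 4x^3 + x^2 + 2x (mod f(x))

Multiply in F_7[x]: a(x)·b(x) = (4x^3 + 5x^2 + 2x + 2)·(6x^3 + 6x^2 + x) = 3x^6 + 5x^5 + 4x^4 + x^3 + 2x. This has degree ≥ 4, so divide by f(x) over F_7: 3x^6 + 5x^5 + 4x^4 + x^3 + 2x = (3x^2)·(x^4 + 4x^3 + 6x^2 + 6x + 2) + (4x^3 + x^2 + 2x). Hence a·b ≡ 4x^3 + x^2 + 2x (mod f). (F_7[x]/(f) is a field with 7^4 = 2401 elements since f is irreducible of degree 4.)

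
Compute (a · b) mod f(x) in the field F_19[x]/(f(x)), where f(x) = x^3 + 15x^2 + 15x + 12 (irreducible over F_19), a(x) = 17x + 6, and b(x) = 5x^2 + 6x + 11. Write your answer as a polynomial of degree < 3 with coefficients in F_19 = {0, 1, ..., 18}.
a · b ≡ 16x^2 + 12x + 15 (mod f(x))

Multiply in F_19[x]: a(x)·b(x) = (17x + 6)·(5x^2 + 6x + 11) = 9x^3 + 18x^2 + 14x + 9. This has degree ≥ 3, so divide by f(x) over F_19: 9x^3 + 18x^2 + 14x + 9 = (9)·(x^3 + 15x^2 + 15x + 12) + (16x^2 + 12x + 15). Hence a·b ≡ 16x^2 + 12x + 15 (mod f). (F_19[x]/(f) is a field with 19^3 = 6859 elements since f is irreducible of degree 3.)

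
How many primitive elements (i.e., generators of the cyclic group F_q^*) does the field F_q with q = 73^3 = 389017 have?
There are φ(389016) = 129600 primitive elements

F_q^* is cyclic of order q - 1 = 389016. A cyclic group of order m has exactly φ(m) generators. Here m = 389016 = 2^3 · 3^3 · 1801, so the number of primitive elements is φ(389016) = 129600.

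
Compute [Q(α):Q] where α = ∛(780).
[Q(α):Q] = 3

The minimal polynomial of α is x^3 - 780, irreducible over Q since 780 is not a perfect cube (so x^3 - 780 has no rational root). Hence [Q(α):Q] = deg(m_α) = 3.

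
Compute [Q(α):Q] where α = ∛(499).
[Q(α):Q] = 3

The minimal polynomial of α is x^3 - 499, irreducible over Q since 499 is not a perfect cube (so x^3 - 499 has no rational root). Hence [Q(α):Q] = deg(m_α) = 3.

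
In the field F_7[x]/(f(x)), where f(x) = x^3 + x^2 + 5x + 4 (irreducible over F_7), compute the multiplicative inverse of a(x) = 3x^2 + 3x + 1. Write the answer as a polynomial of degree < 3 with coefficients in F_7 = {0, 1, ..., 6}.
a(x)^(-1) ≡ 4x (mod f(x))

Since f is irreducible over F_7, F_7[x]/(f) is a field and a(x) ≠ 0 has an inverse. Apply the extended Euclidean algorithm to f(x) and a(x) in F_7[x]: f(x) = (5x)·a(x) + (4). The last nonzero remainder is the constant 4 = gcd(f, a) in F_7. Back-substituting through the division chain expresses 4 = s(x)·a(x) + t(x)·f(x) with s(x) ≡ 2x (mod f), so (2x)·a(x) ≡ 4 (mod f). Multiplying by 4^(-1) ≡ 2 in F_7 gives a(x)^(-1) ≡ 2·(2x) ≡ 4x (mod f). Check: (3x^2 + 3x + 1)·(4x) = 5x^3 + 5x^2 + 4x ≡ 1 (mod x^3 + x^2 + 5x + 4).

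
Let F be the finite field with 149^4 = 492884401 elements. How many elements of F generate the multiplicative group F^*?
There are φ(492884400) = 120176640 primitive elements

F_q^* is cyclic of order q - 1 = 492884400. A cyclic group of order m has exactly φ(m) generators. Here m = 492884400 = 2^4 · 3 · 5^2 · 17 · 37 · 653, so the number of primitive elements is φ(492884400) = 120176640.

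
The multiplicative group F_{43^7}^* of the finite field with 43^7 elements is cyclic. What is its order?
|F_{43^7}^*| = 271818611106

F_{43^7} has 43^7 = 271818611107 elements; its multiplicative group consists of all nonzero elements, so |F_{43^7}^*| = 271818611107 - 1 = 271818611106. (It is cyclic since any finite subgroup of the multiplicative group of a field is cyclic.)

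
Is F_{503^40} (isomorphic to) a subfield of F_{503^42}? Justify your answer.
No: F_{503^40} is not a subfield of F_{503^42}

F_{p^m} embeds in F_{p^n} iff m | n. Here 40 ∤ 42 (since 42 = 1·40 + 2 with remainder 2 ≠ 0), so F_{503^40} is not a subfield of F_{503^42}. Equivalently: if it were, the tower law would give 40 = [F_{503^40}:F_503] dividing [F_{503^42}:F_503] = 42, contradiction.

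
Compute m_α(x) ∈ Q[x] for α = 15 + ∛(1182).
m_α(x) = x^3 - 45x^2 + 675x - 4557

Set β = α - 15 = ∛(1182), so β^3 = 1182. Then (α - 15)^3 - 1182 = 0, i.e. α is a root of g(x) = (x - 15)^3 - 1182 = x^3 - 45x^2 + 675x - 4557. Since g(x) = h(x - 15) where h(x) = x^3 - 1182, and h is irreducible over Q (because 1182 is not a perfect cube, so h has no rational root, and a monic cubic with no rational root is irreducible), g is also irreducible (irreducibility is preserved under the substitution x → x - 15). Hence m_α(x) = x^3 - 45x^2 + 675x - 4557.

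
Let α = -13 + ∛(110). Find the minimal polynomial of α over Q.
m_α(x) = x^3 + 39x^2 + 507x + 2087

Set β = α + 13 = ∛(110), so β^3 = 110. Then (α + 13)^3 - 110 = 0, i.e. α is a root of g(x) = (x + 13)^3 - 110 = x^3 + 39x^2 + 507x + 2087. Since g(x) = h(x + 13) where h(x) = x^3 - 110, and h is irreducible over Q (because 110 is not a perfect cube, so h has no rational root, and a monic cubic with no rational root is irreducible), g is also irreducible (irreducibility is preserved under the substitution x → x + 13). Hence m_α(x) = x^3 + 39x^2 + 507x + 2087.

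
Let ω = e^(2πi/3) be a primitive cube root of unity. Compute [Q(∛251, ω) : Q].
[Q(∛251, ω) : Q] = 6

[Q(∛251):Q] = 3 (min poly x^3 - 251, irreducible since 251 is not a perfect cube). [Q(ω):Q] = 2 (min poly x^2 + x + 1). Since Q(∛251) ⊂ R and ω ∉ R, we have ω ∉ Q(∛251), so x^2 + x + 1 remains irreducible over Q(∛251) and [Q(∛251, ω) : Q(∛251)] = 2. By the tower law, [Q(∛251, ω) : Q] = 3 · 2 = 6. (In fact Q(∛251, ω) is the splitting field of x^3 - 251 over Q.)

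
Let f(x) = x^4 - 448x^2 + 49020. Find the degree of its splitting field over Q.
[K : Q] = 4

Solving the quadratic in x^2: x^2 = (448 ± √(448^2 - 4·49020))/2 = (448 ± √4624)/2 = (448 ± 68)/2, giving x^2 = 190 or x^2 = 258. So f(x) = (x^2 - 190)(x^2 - 258) and the roots of f are ±√190, ±√258. Hence the splitting field is K = Q(√190, √258). Since 190 and 258 are distinct squarefree integers > 1, their product 49020 is not a perfect square, so √258 ∉ Q(√190). By the tower law [K:Q] = [Q(√190,√258):Q(√190)] · [Q(√190):Q] = 2 · 2 = 4.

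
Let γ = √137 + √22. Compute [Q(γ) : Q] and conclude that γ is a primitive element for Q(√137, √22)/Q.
[Q(γ) : Q] = 4 (equivalently, Q(γ) = Q(√137, √22))

Obviously Q(γ) ⊆ Q(√137, √22), and [Q(√137, √22):Q] = 4 (since 137, 22 are distinct squarefree integers > 1 with 3014 not a perfect square). To show equality we compute the minimal polynomial of γ. From γ = √137 + √22: γ^2 = 137 + 2√(3014) + 22 = 159 + 2√(3014), so γ^2 - 159 = 2√(3014); squaring, (γ^2 - 159)^2 = 4·3014, i.e. γ^4 - 318γ^2 + 25281 - 12056 = 0, i.e. γ^4 - 318γ^2 + 13225 = 0. So γ is a root of x^4 - 318x^2 + 13225. This polynomial is irreducible over Q: it has no rational root (each ±√137 ± √22 is irrational), and any factorization into two quadratics over Q would force √(3014) ∈ Q (pairing opposite roots) or √137, √22 ∈ Q (other pairings), all impossible. Hence [Q(γ):Q] = 4 = [Q(√137, √22):Q], so Q(γ) = Q(√137, √22).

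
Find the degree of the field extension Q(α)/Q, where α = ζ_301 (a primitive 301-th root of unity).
[Q(α):Q] = 252

The minimal polynomial of ζ_301 over Q is the 301-th cyclotomic polynomial Φ_301(x), which is irreducible over Q and has degree φ(301) = 252. Hence [Q(α):Q] = φ(301) = 252.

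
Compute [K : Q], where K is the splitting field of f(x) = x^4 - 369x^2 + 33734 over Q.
[K : Q] = 4

Solving the quadratic in x^2: x^2 = (369 ± √(369^2 - 4·33734))/2 = (369 ± √1225)/2 = (369 ± 35)/2, giving x^2 = 167 or x^2 = 202. So f(x) = (x^2 - 167)(x^2 - 202) and the roots of f are ±√167, ±√202. Hence the splitting field is K = Q(√167, √202). Since 167 and 202 are distinct squarefree integers > 1, their product 33734 is not a perfect square, so √202 ∉ Q(√167). By the tower law [K:Q] = [Q(√167,√202):Q(√167)] · [Q(√167):Q] = 2 · 2 = 4.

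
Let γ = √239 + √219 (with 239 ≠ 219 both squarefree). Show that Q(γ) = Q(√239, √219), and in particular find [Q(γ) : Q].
[Q(γ) : Q] = 4 (equivalently, Q(γ) = Q(√239, √219))

Obviously Q(γ) ⊆ Q(√239, √219), and [Q(√239, √219):Q] = 4 (since 239, 219 are distinct squarefree integers > 1 with 52341 not a perfect square). To show equality we compute the minimal polynomial of γ. From γ = √239 + √219: γ^2 = 239 + 2√(52341) + 219 = 458 + 2√(52341), so γ^2 - 458 = 2√(52341); squaring, (γ^2 - 458)^2 = 4·52341, i.e. γ^4 - 916γ^2 + 209764 - 209364 = 0, i.e. γ^4 - 916γ^2 + 400 = 0. So γ is a root of x^4 - 916x^2 + 400. This polynomial is irreducible over Q: it has no rational root (each ±√239 ± √219 is irrational), and any factorization into two quadratics over Q would force √(52341) ∈ Q (pairing opposite roots) or √239, √219 ∈ Q (other pairings), all impossible. Hence [Q(γ):Q] = 4 = [Q(√239, √219):Q], so Q(γ) = Q(√239, √219).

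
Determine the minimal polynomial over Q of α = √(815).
m_α(x) = x^2 - 815

α satisfies α^2 - 815 = 0, so x^2 - 815 annihilates α. Since d = 815 is squarefree and ≠ 1, it is not a perfect square in Q, so x^2 - 815 has no rational root and is therefore irreducible over Q (a degree-2 polynomial over a field is irreducible iff it has no root). Hence m_α(x) = x^2 - 815.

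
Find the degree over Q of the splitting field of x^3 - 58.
[K : Q] = 6

The roots of x^3 - 58 are ∛58, ω∛58, ω^2∛58 where ω = e^(2πi/3) is a primitive cube root of unity, so K = Q(∛58, ω). Now [Q(∛58):Q] = 3 (since 58 is not a perfect cube, x^3 - 58 is irreducible) and [Q(ω):Q] = 2. Both 2 and 3 divide [K:Q], and [K:Q] ≤ 3·2 = 6, so [K:Q] = 6. (Equivalently: Q(∛58) ⊂ R but ω ∉ R, so [K : Q(∛58)] = 2.)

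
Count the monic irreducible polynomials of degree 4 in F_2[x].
There are 3 monic irreducible polynomials of degree 4 over F_2

Each element of F_{2^4} that lies in no proper subfield is a root of exactly one monic irreducible of degree 4 over F_2, and each such polynomial has 4 distinct roots in F_{2^4}. By Möbius inversion the count is N_2(4) = (1/4) Σ_{d|4} μ(4/d) · 2^d = (1/4)(μ(4)·2^1 + μ(2)·2^2 + μ(1)·2^4) = 12/4 = 3.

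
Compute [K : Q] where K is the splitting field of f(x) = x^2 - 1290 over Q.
[K : Q] = 2

f(x) = x^2 - 1290 factors as (x - √1290)(x + √1290). The splitting field is K = Q(√1290). Since 1290 is squarefree and > 1, it is not a perfect square, so x^2 - 1290 is irreducible over Q and [Q(√1290) : Q] = 2. Hence [K : Q] = 2.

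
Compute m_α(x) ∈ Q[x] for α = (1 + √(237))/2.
m_α(x) = x^2 - x - 59

From 2α - 1 = √(237), squaring gives (2α - 1)^2 = 237, i.e. 4α^2 - 4α + 1 = 237, so α^2 - α + (1 - 237)/4 = 0. Since 237 ≡ 1 (mod 4), (1 - 237)/4 = -59 ∈ Z. The polynomial x^2 - x - 59 has discriminant 1 - 4·(-59) = 237, which is not a perfect square in Q (d = 237 is squarefree and ≠ 1), so x^2 - x - 59 is irreducible over Q. It is the minimal polynomial of α.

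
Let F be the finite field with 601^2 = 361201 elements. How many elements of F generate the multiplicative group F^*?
There are φ(361200) = 80640 primitive elements

F_q^* is cyclic of order q - 1 = 361200. A cyclic group of order m has exactly φ(m) generators. Here m = 361200 = 2^4 · 3 · 5^2 · 7 · 43, so the number of primitive elements is φ(361200) = 80640.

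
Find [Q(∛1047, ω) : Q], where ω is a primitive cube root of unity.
[Q(∛1047, ω) : Q] = 6

[Q(∛1047):Q] = 3 (min poly x^3 - 1047, irreducible since 1047 is not a perfect cube). [Q(ω):Q] = 2 (min poly x^2 + x + 1). Since Q(∛1047) ⊂ R and ω ∉ R, we have ω ∉ Q(∛1047), so x^2 + x + 1 remains irreducible over Q(∛1047) and [Q(∛1047, ω) : Q(∛1047)] = 2. By the tower law, [Q(∛1047, ω) : Q] = 3 · 2 = 6. (In fact Q(∛1047, ω) is the splitting field of x^3 - 1047 over Q.)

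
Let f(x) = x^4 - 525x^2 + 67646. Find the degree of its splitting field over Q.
[K : Q] = 4

Solving the quadratic in x^2: x^2 = (525 ± √(525^2 - 4·67646))/2 = (525 ± √5041)/2 = (525 ± 71)/2, giving x^2 = 298 or x^2 = 227. So f(x) = (x^2 - 298)(x^2 - 227) and the roots of f are ±√298, ±√227. Hence the splitting field is K = Q(√298, √227). Since 298 and 227 are distinct squarefree integers > 1, their product 67646 is not a perfect square, so √227 ∉ Q(√298). By the tower law [K:Q] = [Q(√298,√227):Q(√298)] · [Q(√298):Q] = 2 · 2 = 4.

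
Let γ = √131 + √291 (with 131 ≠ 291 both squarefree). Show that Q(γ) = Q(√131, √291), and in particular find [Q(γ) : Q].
[Q(γ) : Q] = 4 (equivalently, Q(γ) = Q(√131, √291))

Obviously Q(γ) ⊆ Q(√131, √291), and [Q(√131, √291):Q] = 4 (since 131, 291 are distinct squarefree integers > 1 with 38121 not a perfect square). To show equality we compute the minimal polynomial of γ. From γ = √131 + √291: γ^2 = 131 + 2√(38121) + 291 = 422 + 2√(38121), so γ^2 - 422 = 2√(38121); squaring, (γ^2 - 422)^2 = 4·38121, i.e. γ^4 - 844γ^2 + 178084 - 152484 = 0, i.e. γ^4 - 844γ^2 + 25600 = 0. So γ is a root of x^4 - 844x^2 + 25600. This polynomial is irreducible over Q: it has no rational root (each ±√131 ± √291 is irrational), and any factorization into two quadratics over Q would force √(38121) ∈ Q (pairing opposite roots) or √131, √291 ∈ Q (other pairings), all impossible. Hence [Q(γ):Q] = 4 = [Q(√131, √291):Q], so Q(γ) = Q(√131, √291).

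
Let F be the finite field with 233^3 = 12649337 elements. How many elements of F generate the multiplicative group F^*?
There are φ(12649336) = 5233536 primitive elements

F_q^* is cyclic of order q - 1 = 12649336. A cyclic group of order m has exactly φ(m) generators. Here m = 12649336 = 2^3 · 7 · 29 · 7789, so the number of primitive elements is φ(12649336) = 5233536.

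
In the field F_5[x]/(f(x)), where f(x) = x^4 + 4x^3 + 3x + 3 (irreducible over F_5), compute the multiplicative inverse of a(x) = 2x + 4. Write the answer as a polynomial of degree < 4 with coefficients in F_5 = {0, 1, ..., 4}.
a(x)^(-1) ≡ 2x^3 + 4x^2 + 2x + 2 (mod f(x))

Since f is irreducible over F_5, F_5[x]/(f) is a field and a(x) ≠ 0 has an inverse. Apply the extended Euclidean algorithm to f(x) and a(x) in F_5[x]: f(x) = (3x^3 + x^2 + 3x + 3)·a(x) + (1). The last nonzero remainder is the constant 1 = gcd(f, a) in F_5. Back-substituting through the division chain expresses 1 = s(x)·a(x) + t(x)·f(x) with s(x) ≡ 2x^3 + 4x^2 + 2x + 2 (mod f), so a(x)^(-1) ≡ s(x) = 2x^3 + 4x^2 + 2x + 2 (mod f). Check: (2x + 4)·(2x^3 + 4x^2 + 2x + 2) = 4x^4 + x^3 + 2x + 3 ≡ 1 (mod x^4 + 4x^3 + 3x + 3).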